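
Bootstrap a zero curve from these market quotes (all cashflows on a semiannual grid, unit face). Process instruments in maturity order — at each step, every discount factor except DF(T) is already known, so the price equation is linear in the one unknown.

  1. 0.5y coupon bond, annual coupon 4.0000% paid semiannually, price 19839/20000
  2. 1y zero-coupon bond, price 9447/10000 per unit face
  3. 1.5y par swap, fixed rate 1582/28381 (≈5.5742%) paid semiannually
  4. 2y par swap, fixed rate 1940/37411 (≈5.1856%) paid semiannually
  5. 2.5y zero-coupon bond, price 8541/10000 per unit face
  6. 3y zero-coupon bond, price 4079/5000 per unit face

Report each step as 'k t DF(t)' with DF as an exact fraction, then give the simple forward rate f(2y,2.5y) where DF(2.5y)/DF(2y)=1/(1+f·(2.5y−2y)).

1 1/2 389/400
2 1 9447/10000
3 3/2 9209/10000
4 2 903/1000
5 5/2 8541/10000
6 3 4079/5000
f(2y,2.5y) = ((903/1000)/(8541/10000) − 1)/(1/2) = 326/2847 ≈ 11.4506%

step 1 [0.5y] bond c/2=1/50: DF=(19839/20000 − 1/50·(0))/(1+1/50) = 389/400 ≈ 0.972500
step 2 [1y] zero: DF = P = 9447/10000 ≈ 0.944700
step 3 [1.5y] swap r/2=791/28381: DF=(1 − 791/28381·(0.972500+0.944700))/(1+791/28381) = 9209/10000 ≈ 0.920900
step 4 [2y] swap r/2=970/37411: DF=(1 − 970/37411·(0.972500+0.944700+0.920900))/(1+970/37411) = 903/1000 ≈ 0.903000
step 5 [2.5y] zero: DF = P = 8541/10000 ≈ 0.854100
step 6 [3y] zero: DF = P = 4079/5000 ≈ 0.815800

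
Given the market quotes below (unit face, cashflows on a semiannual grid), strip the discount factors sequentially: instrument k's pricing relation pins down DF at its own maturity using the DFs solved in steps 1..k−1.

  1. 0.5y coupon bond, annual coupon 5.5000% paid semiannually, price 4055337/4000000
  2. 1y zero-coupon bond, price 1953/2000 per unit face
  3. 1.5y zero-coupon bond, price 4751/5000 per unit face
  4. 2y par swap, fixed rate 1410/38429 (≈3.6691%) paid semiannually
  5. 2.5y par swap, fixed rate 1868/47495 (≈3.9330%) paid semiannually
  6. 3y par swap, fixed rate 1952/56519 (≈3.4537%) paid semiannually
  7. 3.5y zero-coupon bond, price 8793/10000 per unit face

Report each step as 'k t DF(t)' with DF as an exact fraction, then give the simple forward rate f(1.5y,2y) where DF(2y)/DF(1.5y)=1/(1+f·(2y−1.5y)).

step 1 [0.5y] bond c/2=11/400: DF=(4055337/4000000 − 11/400·(0))/(1+11/400) = 9867/10000 ≈ 0.986700
step 2 [1y] zero: DF = P = 1953/2000 ≈ 0.976500
step 3 [1.5y] zero: DF = P = 4751/5000 ≈ 0.950200
step 4 [2y] swap r/2=705/38429: DF=(1 − 705/38429·(0.986700+0.976500+0.950200))/(1+705/38429) = 1859/2000 ≈ 0.929500
step 5 [2.5y] swap r/2=934/47495: DF=(1 − 934/47495·(0.986700+0.976500+0.950200+0.929500))/(1+934/47495) = 4533/5000 ≈ 0.906600
step 6 [3y] swap r/2=976/56519: DF=(1 − 976/56519·(0.986700+0.976500+0.950200+0.929500+0.906600))/(1+976/56519) = 564/625 ≈ 0.902400
step 7 [3.5y] zero: DF = P = 8793/10000 ≈ 0.879300

1 1/2 9867/10000
2 1 1953/2000
3 3/2 4751/5000
4 2 1859/2000
5 5/2 4533/5000
6 3 564/625
7 7/2 8793/10000
f(1.5y,2y) = ((4751/5000)/(1859/2000) − 1)/(1/2) = 414/9295 ≈ 4.4540%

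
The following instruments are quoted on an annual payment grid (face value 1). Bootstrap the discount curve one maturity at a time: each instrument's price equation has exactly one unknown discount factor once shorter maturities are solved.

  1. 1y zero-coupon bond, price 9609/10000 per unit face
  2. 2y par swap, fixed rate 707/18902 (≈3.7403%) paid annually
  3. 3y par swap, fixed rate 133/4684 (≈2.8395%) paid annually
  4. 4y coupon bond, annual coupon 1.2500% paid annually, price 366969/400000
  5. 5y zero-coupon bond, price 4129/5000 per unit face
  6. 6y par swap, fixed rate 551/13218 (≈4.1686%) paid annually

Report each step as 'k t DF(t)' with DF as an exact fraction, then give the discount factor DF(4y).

1 1 9609/10000
2 2 9293/10000
3 3 4601/5000
4 4 4357/5000
5 5 4129/5000
6 6 1949/2500
DF(4y) = 4357/5000 ≈ 0.871400

step 1 [1y] zero: DF = P = 9609/10000 ≈ 0.960900
step 2 [2y] swap r/1=707/18902: DF=(1 − 707/18902·(0.960900))/(1+707/18902) = 9293/10000 ≈ 0.929300
step 3 [3y] swap r/1=133/4684: DF=(1 − 133/4684·(0.960900+0.929300))/(1+133/4684) = 4601/5000 ≈ 0.920200
step 4 [4y] bond c/1=1/80: DF=(366969/400000 − 1/80·(0.960900+0.929300+0.920200))/(1+1/80) = 4357/5000 ≈ 0.871400
step 5 [5y] zero: DF = P = 4129/5000 ≈ 0.825800
step 6 [6y] swap r/1=551/13218: DF=(1 − 551/13218·(0.960900+0.929300+0.920200+0.871400+0.825800))/(1+551/13218) = 1949/2500 ≈ 0.779600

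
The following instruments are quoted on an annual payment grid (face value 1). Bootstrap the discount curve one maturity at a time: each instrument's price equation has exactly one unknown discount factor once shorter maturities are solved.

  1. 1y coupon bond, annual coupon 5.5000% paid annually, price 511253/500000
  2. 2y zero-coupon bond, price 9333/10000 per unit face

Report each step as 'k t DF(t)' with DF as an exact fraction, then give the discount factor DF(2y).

1 1 2423/2500
2 2 9333/10000
DF(2y) = 9333/10000 ≈ 0.933300

step 1 [1y] bond c/1=11/200: DF=(511253/500000 − 11/200·(0))/(1+11/200) = 2423/2500 ≈ 0.969200
step 2 [2y] zero: DF = P = 9333/10000 ≈ 0.933300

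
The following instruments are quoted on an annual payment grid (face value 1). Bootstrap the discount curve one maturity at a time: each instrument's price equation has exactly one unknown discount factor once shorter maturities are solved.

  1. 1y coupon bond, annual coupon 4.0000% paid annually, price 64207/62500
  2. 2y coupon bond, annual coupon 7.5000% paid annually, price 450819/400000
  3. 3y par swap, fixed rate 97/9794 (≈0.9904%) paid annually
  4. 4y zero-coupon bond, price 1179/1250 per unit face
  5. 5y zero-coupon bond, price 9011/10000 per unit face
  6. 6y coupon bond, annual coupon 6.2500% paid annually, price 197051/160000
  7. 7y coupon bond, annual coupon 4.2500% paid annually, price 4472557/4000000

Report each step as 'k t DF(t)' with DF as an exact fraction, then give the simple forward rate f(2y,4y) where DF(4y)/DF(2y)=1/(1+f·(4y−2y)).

1 1 4939/5000
2 2 1959/2000
3 3 9709/10000
4 4 1179/1250
5 5 9011/10000
6 6 4389/5000
7 7 4209/5000
f(2y,4y) = ((1959/2000)/(1179/1250) − 1)/(2) = 121/6288 ≈ 1.9243%

step 1 [1y] bond c/1=1/25: DF=(64207/62500 − 1/25·(0))/(1+1/25) = 4939/5000 ≈ 0.987800
step 2 [2y] bond c/1=3/40: DF=(450819/400000 − 3/40·(0.987800))/(1+3/40) = 1959/2000 ≈ 0.979500
step 3 [3y] swap r/1=97/9794: DF=(1 − 97/9794·(0.987800+0.979500))/(1+97/9794) = 9709/10000 ≈ 0.970900
step 4 [4y] zero: DF = P = 1179/1250 ≈ 0.943200
step 5 [5y] zero: DF = P = 9011/10000 ≈ 0.901100
step 6 [6y] bond c/1=1/16: DF=(197051/160000 − 1/16·(0.987800+0.979500+0.970900+0.943200+0.901100))/(1+1/16) = 4389/5000 ≈ 0.877800
step 7 [7y] bond c/1=17/400: DF=(4472557/4000000 − 17/400·(0.987800+0.979500+0.970900+0.943200+0.901100+0.877800))/(1+17/400) = 4209/5000 ≈ 0.841800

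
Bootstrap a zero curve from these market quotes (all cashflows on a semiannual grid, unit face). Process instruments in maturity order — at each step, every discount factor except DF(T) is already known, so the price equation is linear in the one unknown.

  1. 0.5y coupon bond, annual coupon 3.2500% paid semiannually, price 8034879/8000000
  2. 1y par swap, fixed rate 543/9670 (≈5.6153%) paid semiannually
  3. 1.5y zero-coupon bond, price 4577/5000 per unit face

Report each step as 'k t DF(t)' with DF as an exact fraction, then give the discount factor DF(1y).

1 1/2 9883/10000
2 1 9457/10000
3 3/2 4577/5000
DF(1y) = 9457/10000 ≈ 0.945700

step 1 [0.5y] bond c/2=13/800: DF=(8034879/8000000 − 13/800·(0))/(1+13/800) = 9883/10000 ≈ 0.988300
step 2 [1y] swap r/2=543/19340: DF=(1 − 543/19340·(0.988300))/(1+543/19340) = 9457/10000 ≈ 0.945700
step 3 [1.5y] zero: DF = P = 4577/5000 ≈ 0.915400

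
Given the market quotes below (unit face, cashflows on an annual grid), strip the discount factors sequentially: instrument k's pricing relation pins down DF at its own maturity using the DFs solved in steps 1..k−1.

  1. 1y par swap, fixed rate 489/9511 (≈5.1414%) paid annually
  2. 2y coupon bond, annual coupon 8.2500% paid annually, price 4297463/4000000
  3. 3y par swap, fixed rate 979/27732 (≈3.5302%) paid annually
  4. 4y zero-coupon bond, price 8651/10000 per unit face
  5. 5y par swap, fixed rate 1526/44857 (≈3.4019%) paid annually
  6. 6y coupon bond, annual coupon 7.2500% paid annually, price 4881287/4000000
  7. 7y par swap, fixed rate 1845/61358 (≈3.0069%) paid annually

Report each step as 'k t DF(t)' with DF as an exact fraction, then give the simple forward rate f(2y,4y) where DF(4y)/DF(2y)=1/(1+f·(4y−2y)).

1 1 9511/10000
2 2 23/25
3 3 9021/10000
4 4 8651/10000
5 5 4237/5000
6 6 4173/5000
7 7 1631/2000
f(2y,4y) = ((23/25)/(8651/10000) − 1)/(2) = 549/17302 ≈ 3.1730%

step 1 [1y] swap r/1=489/9511: DF=(1 − 489/9511·(0))/(1+489/9511) = 9511/10000 ≈ 0.951100
step 2 [2y] bond c/1=33/400: DF=(4297463/4000000 − 33/400·(0.951100))/(1+33/400) = 23/25 ≈ 0.920000
step 3 [3y] swap r/1=979/27732: DF=(1 − 979/27732·(0.951100+0.920000))/(1+979/27732) = 9021/10000 ≈ 0.902100
step 4 [4y] zero: DF = P = 8651/10000 ≈ 0.865100
step 5 [5y] swap r/1=1526/44857: DF=(1 − 1526/44857·(0.951100+0.920000+0.902100+0.865100))/(1+1526/44857) = 4237/5000 ≈ 0.847400
step 6 [6y] bond c/1=29/400: DF=(4881287/4000000 − 29/400·(0.951100+0.920000+0.902100+0.865100+0.847400))/(1+29/400) = 4173/5000 ≈ 0.834600
step 7 [7y] swap r/1=1845/61358: DF=(1 − 1845/61358·(0.951100+0.920000+0.902100+0.865100+0.847400+0.834600))/(1+1845/61358) = 1631/2000 ≈ 0.815500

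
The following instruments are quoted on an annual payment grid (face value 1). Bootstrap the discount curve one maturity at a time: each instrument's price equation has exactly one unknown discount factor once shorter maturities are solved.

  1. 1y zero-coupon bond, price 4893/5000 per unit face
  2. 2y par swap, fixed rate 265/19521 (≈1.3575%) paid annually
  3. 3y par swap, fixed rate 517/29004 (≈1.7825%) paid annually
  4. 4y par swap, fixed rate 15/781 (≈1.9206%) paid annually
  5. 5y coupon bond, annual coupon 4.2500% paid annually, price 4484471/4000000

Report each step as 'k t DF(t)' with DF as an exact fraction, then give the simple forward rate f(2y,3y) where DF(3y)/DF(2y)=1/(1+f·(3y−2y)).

step 1 [1y] zero: DF = P = 4893/5000 ≈ 0.978600
step 2 [2y] swap r/1=265/19521: DF=(1 − 265/19521·(0.978600))/(1+265/19521) = 1947/2000 ≈ 0.973500
step 3 [3y] swap r/1=517/29004: DF=(1 − 517/29004·(0.978600+0.973500))/(1+517/29004) = 9483/10000 ≈ 0.948300
step 4 [4y] swap r/1=15/781: DF=(1 − 15/781·(0.978600+0.973500+0.948300))/(1+15/781) = 1853/2000 ≈ 0.926500
step 5 [5y] bond c/1=17/400: DF=(4484471/4000000 − 17/400·(0.978600+0.973500+0.948300+0.926500))/(1+17/400) = 4597/5000 ≈ 0.919400

1 1 4893/5000
2 2 1947/2000
3 3 9483/10000
4 4 1853/2000
5 5 4597/5000
f(2y,3y) = ((1947/2000)/(9483/10000) − 1)/(1) = 84/3161 ≈ 2.6574%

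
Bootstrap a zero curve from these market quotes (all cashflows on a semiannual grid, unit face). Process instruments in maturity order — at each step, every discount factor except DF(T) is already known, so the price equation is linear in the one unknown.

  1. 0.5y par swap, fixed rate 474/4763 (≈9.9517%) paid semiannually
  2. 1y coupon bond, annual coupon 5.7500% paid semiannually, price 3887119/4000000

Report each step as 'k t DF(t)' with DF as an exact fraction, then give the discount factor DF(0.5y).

1 1/2 4763/5000
2 1 459/500
DF(0.5y) = 4763/5000 ≈ 0.952600

step 1 [0.5y] swap r/2=237/4763: DF=(1 − 237/4763·(0))/(1+237/4763) = 4763/5000 ≈ 0.952600
step 2 [1y] bond c/2=23/800: DF=(3887119/4000000 − 23/800·(0.952600))/(1+23/800) = 459/500 ≈ 0.918000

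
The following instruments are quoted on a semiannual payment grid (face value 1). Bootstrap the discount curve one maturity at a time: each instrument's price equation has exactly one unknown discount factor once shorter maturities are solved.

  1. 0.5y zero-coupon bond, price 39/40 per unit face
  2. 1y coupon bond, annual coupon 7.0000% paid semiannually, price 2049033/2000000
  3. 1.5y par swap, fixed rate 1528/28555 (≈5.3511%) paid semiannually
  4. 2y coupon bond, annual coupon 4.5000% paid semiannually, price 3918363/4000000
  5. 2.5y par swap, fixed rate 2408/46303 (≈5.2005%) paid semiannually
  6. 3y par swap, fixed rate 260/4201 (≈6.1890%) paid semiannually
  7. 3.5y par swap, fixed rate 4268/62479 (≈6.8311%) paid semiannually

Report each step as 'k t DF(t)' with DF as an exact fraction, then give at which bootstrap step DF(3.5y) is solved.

1 1/2 39/40
2 1 9569/10000
3 3/2 2309/2500
4 2 1119/1250
5 5/2 2199/2500
6 3 831/1000
7 7/2 3933/5000
DF(3.5y) is solved at step 7

step 1 [0.5y] zero: DF = P = 39/40 ≈ 0.975000
step 2 [1y] bond c/2=7/200: DF=(2049033/2000000 − 7/200·(0.975000))/(1+7/200) = 9569/10000 ≈ 0.956900
step 3 [1.5y] swap r/2=764/28555: DF=(1 − 764/28555·(0.975000+0.956900))/(1+764/28555) = 2309/2500 ≈ 0.923600
step 4 [2y] bond c/2=9/400: DF=(3918363/4000000 − 9/400·(0.975000+0.956900+0.923600))/(1+9/400) = 1119/1250 ≈ 0.895200
step 5 [2.5y] swap r/2=1204/46303: DF=(1 − 1204/46303·(0.975000+0.956900+0.923600+0.895200))/(1+1204/46303) = 2199/2500 ≈ 0.879600
step 6 [3y] swap r/2=130/4201: DF=(1 − 130/4201·(0.975000+0.956900+0.923600+0.895200+0.879600))/(1+130/4201) = 831/1000 ≈ 0.831000
step 7 [3.5y] swap r/2=2134/62479: DF=(1 − 2134/62479·(0.975000+0.956900+0.923600+0.895200+0.879600+0.831000))/(1+2134/62479) = 3933/5000 ≈ 0.786600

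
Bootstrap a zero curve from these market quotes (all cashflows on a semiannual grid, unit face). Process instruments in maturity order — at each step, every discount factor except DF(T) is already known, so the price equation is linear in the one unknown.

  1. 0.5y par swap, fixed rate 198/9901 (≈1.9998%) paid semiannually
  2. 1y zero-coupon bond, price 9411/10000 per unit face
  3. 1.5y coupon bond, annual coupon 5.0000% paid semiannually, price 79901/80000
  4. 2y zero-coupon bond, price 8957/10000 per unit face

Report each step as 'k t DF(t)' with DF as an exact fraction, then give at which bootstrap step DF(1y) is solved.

step 1 [0.5y] swap r/2=99/9901: DF=(1 − 99/9901·(0))/(1+99/9901) = 9901/10000 ≈ 0.990100
step 2 [1y] zero: DF = P = 9411/10000 ≈ 0.941100
step 3 [1.5y] bond c/2=1/40: DF=(79901/80000 − 1/40·(0.990100+0.941100))/(1+1/40) = 9273/10000 ≈ 0.927300
step 4 [2y] zero: DF = P = 8957/10000 ≈ 0.895700

1 1/2 9901/10000
2 1 9411/10000
3 3/2 9273/10000
4 2 8957/10000
DF(1y) is solved at step 2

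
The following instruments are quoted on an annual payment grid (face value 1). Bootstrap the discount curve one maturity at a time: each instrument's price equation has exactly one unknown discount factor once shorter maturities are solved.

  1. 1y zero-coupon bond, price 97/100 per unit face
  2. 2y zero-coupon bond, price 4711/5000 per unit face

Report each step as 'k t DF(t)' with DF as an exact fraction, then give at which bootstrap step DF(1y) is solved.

step 1 [1y] zero: DF = P = 97/100 ≈ 0.970000
step 2 [2y] zero: DF = P = 4711/5000 ≈ 0.942200

1 1 97/100
2 2 4711/5000
DF(1y) is solved at step 1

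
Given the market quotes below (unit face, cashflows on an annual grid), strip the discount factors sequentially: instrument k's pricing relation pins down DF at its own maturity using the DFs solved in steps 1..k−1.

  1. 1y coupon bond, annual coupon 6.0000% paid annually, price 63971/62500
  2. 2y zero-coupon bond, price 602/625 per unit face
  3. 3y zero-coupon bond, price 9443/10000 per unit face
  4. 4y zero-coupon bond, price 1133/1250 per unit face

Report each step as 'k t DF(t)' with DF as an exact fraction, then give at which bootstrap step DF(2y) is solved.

step 1 [1y] bond c/1=3/50: DF=(63971/62500 − 3/50·(0))/(1+3/50) = 1207/1250 ≈ 0.965600
step 2 [2y] zero: DF = P = 602/625 ≈ 0.963200
step 3 [3y] zero: DF = P = 9443/10000 ≈ 0.944300
step 4 [4y] zero: DF = P = 1133/1250 ≈ 0.906400

1 1 1207/1250
2 2 602/625
3 3 9443/10000
4 4 1133/1250
DF(2y) is solved at step 2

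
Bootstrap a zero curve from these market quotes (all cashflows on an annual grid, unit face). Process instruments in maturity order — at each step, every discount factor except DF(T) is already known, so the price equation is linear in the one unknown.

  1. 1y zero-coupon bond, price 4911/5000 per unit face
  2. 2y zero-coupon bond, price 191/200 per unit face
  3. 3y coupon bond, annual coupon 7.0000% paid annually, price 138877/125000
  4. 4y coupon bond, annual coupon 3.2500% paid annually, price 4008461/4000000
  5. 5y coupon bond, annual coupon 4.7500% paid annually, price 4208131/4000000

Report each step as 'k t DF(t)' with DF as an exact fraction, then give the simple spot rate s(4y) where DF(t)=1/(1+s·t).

1 1 4911/5000
2 2 191/200
3 3 2279/2500
4 4 8809/10000
5 5 522/625
s(4y) = (1/(8809/10000) − 1)/(4) = 1191/35236 ≈ 3.3801%

step 1 [1y] zero: DF = P = 4911/5000 ≈ 0.982200
step 2 [2y] zero: DF = P = 191/200 ≈ 0.955000
step 3 [3y] bond c/1=7/100: DF=(138877/125000 − 7/100·(0.982200+0.955000))/(1+7/100) = 2279/2500 ≈ 0.911600
step 4 [4y] bond c/1=13/400: DF=(4008461/4000000 − 13/400·(0.982200+0.955000+0.911600))/(1+13/400) = 8809/10000 ≈ 0.880900
step 5 [5y] bond c/1=19/400: DF=(4208131/4000000 − 19/400·(0.982200+0.955000+0.911600+0.880900))/(1+19/400) = 522/625 ≈ 0.835200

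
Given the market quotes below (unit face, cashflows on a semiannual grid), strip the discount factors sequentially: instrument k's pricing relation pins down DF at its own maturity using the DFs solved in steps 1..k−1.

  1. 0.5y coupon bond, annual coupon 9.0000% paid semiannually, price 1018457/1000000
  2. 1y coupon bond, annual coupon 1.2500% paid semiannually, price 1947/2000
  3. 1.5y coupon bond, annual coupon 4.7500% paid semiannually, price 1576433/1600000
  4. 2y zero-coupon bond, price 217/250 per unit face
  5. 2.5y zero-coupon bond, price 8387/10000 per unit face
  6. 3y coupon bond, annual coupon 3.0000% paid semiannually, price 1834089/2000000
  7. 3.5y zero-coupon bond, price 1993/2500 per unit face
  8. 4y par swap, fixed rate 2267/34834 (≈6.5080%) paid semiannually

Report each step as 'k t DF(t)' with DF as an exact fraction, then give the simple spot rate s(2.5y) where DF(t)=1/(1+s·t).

step 1 [0.5y] bond c/2=9/200: DF=(1018457/1000000 − 9/200·(0))/(1+9/200) = 4873/5000 ≈ 0.974600
step 2 [1y] bond c/2=1/160: DF=(1947/2000 − 1/160·(0.974600))/(1+1/160) = 4807/5000 ≈ 0.961400
step 3 [1.5y] bond c/2=19/800: DF=(1576433/1600000 − 19/800·(0.974600+0.961400))/(1+19/800) = 367/400 ≈ 0.917500
step 4 [2y] zero: DF = P = 217/250 ≈ 0.868000
step 5 [2.5y] zero: DF = P = 8387/10000 ≈ 0.838700
step 6 [3y] bond c/2=3/200: DF=(1834089/2000000 − 3/200·(0.974600+0.961400+0.917500+0.868000+0.838700))/(1+3/200) = 8361/10000 ≈ 0.836100
step 7 [3.5y] zero: DF = P = 1993/2500 ≈ 0.797200
step 8 [4y] swap r/2=2267/69668: DF=(1 − 2267/69668·(0.974600+0.961400+0.917500+0.868000+0.838700+0.836100+0.797200))/(1+2267/69668) = 7733/10000 ≈ 0.773300

1 1/2 4873/5000
2 1 4807/5000
3 3/2 367/400
4 2 217/250
5 5/2 8387/10000
6 3 8361/10000
7 7/2 1993/2500
8 4 7733/10000
s(2.5y) = (1/(8387/10000) − 1)/(5/2) = 3226/41935 ≈ 7.6929%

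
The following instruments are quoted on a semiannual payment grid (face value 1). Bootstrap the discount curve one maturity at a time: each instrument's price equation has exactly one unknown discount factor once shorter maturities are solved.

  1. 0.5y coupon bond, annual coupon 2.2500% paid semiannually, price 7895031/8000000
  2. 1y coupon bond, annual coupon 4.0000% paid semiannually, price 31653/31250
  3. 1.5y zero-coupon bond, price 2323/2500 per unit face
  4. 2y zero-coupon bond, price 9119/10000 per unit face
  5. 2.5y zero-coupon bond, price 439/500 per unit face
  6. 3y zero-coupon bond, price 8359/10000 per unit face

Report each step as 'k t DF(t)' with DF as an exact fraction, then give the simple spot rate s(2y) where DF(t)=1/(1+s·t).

step 1 [0.5y] bond c/2=9/800: DF=(7895031/8000000 − 9/800·(0))/(1+9/800) = 9759/10000 ≈ 0.975900
step 2 [1y] bond c/2=1/50: DF=(31653/31250 − 1/50·(0.975900))/(1+1/50) = 9739/10000 ≈ 0.973900
step 3 [1.5y] zero: DF = P = 2323/2500 ≈ 0.929200
step 4 [2y] zero: DF = P = 9119/10000 ≈ 0.911900
step 5 [2.5y] zero: DF = P = 439/500 ≈ 0.878000
step 6 [3y] zero: DF = P = 8359/10000 ≈ 0.835900

1 1/2 9759/10000
2 1 9739/10000
3 3/2 2323/2500
4 2 9119/10000
5 5/2 439/500
6 3 8359/10000
s(2y) = (1/(9119/10000) − 1)/(2) = 881/18238 ≈ 4.8306%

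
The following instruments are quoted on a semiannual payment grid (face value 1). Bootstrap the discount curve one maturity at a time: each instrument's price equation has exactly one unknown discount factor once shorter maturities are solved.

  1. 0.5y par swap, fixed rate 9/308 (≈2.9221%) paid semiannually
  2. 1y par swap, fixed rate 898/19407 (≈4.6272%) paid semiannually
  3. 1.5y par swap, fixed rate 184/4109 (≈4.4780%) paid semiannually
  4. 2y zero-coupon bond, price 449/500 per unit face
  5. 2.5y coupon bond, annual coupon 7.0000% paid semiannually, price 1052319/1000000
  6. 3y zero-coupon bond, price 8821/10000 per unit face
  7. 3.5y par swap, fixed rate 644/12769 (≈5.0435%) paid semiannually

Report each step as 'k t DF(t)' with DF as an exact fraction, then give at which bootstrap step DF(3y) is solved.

step 1 [0.5y] swap r/2=9/616: DF=(1 − 9/616·(0))/(1+9/616) = 616/625 ≈ 0.985600
step 2 [1y] swap r/2=449/19407: DF=(1 − 449/19407·(0.985600))/(1+449/19407) = 9551/10000 ≈ 0.955100
step 3 [1.5y] swap r/2=92/4109: DF=(1 − 92/4109·(0.985600+0.955100))/(1+92/4109) = 2339/2500 ≈ 0.935600
step 4 [2y] zero: DF = P = 449/500 ≈ 0.898000
step 5 [2.5y] bond c/2=7/200: DF=(1052319/1000000 − 7/200·(0.985600+0.955100+0.935600+0.898000))/(1+7/200) = 8891/10000 ≈ 0.889100
step 6 [3y] zero: DF = P = 8821/10000 ≈ 0.882100
step 7 [3.5y] swap r/2=322/12769: DF=(1 − 322/12769·(0.985600+0.955100+0.935600+0.898000+0.889100+0.882100))/(1+322/12769) = 839/1000 ≈ 0.839000

1 1/2 616/625
2 1 9551/10000
3 3/2 2339/2500
4 2 449/500
5 5/2 8891/10000
6 3 8821/10000
7 7/2 839/1000
DF(3y) is solved at step 6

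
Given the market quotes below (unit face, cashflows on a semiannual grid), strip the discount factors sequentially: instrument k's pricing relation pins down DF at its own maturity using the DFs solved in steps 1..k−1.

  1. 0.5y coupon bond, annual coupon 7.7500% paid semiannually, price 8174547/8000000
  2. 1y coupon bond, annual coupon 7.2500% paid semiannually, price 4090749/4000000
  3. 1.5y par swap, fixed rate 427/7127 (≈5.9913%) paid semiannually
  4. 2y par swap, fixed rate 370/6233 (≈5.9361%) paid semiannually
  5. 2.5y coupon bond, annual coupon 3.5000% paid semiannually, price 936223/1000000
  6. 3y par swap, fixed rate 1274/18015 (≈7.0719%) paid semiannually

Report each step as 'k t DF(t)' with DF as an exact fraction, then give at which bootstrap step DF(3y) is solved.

step 1 [0.5y] bond c/2=31/800: DF=(8174547/8000000 − 31/800·(0))/(1+31/800) = 9837/10000 ≈ 0.983700
step 2 [1y] bond c/2=29/800: DF=(4090749/4000000 − 29/800·(0.983700))/(1+29/800) = 381/400 ≈ 0.952500
step 3 [1.5y] swap r/2=427/14254: DF=(1 − 427/14254·(0.983700+0.952500))/(1+427/14254) = 4573/5000 ≈ 0.914600
step 4 [2y] swap r/2=185/6233: DF=(1 − 185/6233·(0.983700+0.952500+0.914600))/(1+185/6233) = 889/1000 ≈ 0.889000
step 5 [2.5y] bond c/2=7/400: DF=(936223/1000000 − 7/400·(0.983700+0.952500+0.914600+0.889000))/(1+7/400) = 4279/5000 ≈ 0.855800
step 6 [3y] swap r/2=637/18015: DF=(1 − 637/18015·(0.983700+0.952500+0.914600+0.889000+0.855800))/(1+637/18015) = 8089/10000 ≈ 0.808900

1 1/2 9837/10000
2 1 381/400
3 3/2 4573/5000
4 2 889/1000
5 5/2 4279/5000
6 3 8089/10000
DF(3y) is solved at step 6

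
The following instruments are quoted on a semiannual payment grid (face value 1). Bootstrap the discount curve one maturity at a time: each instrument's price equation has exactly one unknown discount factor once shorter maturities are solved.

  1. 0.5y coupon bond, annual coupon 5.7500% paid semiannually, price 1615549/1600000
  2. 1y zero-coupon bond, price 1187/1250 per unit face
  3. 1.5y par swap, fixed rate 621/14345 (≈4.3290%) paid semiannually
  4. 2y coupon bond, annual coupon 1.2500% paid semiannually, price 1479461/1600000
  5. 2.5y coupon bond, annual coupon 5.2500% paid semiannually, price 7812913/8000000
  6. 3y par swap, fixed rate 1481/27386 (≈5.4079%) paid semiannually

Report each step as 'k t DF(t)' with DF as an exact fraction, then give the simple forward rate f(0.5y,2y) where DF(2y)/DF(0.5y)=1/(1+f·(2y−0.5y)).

step 1 [0.5y] bond c/2=23/800: DF=(1615549/1600000 − 23/800·(0))/(1+23/800) = 1963/2000 ≈ 0.981500
step 2 [1y] zero: DF = P = 1187/1250 ≈ 0.949600
step 3 [1.5y] swap r/2=621/28690: DF=(1 − 621/28690·(0.981500+0.949600))/(1+621/28690) = 9379/10000 ≈ 0.937900
step 4 [2y] bond c/2=1/160: DF=(1479461/1600000 − 1/160·(0.981500+0.949600+0.937900))/(1+1/160) = 9011/10000 ≈ 0.901100
step 5 [2.5y] bond c/2=21/800: DF=(7812913/8000000 − 21/800·(0.981500+0.949600+0.937900+0.901100))/(1+21/800) = 1069/1250 ≈ 0.855200
step 6 [3y] swap r/2=1481/54772: DF=(1 − 1481/54772·(0.981500+0.949600+0.937900+0.901100+0.855200))/(1+1481/54772) = 8519/10000 ≈ 0.851900

1 1/2 1963/2000
2 1 1187/1250
3 3/2 9379/10000
4 2 9011/10000
5 5/2 1069/1250
6 3 8519/10000
f(0.5y,2y) = ((1963/2000)/(9011/10000) − 1)/(3/2) = 536/9011 ≈ 5.9483%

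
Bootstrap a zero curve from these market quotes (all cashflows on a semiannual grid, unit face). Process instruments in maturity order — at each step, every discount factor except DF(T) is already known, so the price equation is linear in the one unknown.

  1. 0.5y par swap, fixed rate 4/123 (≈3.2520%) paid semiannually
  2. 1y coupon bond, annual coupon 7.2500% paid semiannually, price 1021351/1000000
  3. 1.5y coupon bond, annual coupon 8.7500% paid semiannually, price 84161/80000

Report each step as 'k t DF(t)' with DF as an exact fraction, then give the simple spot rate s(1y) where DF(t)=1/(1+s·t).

step 1 [0.5y] swap r/2=2/123: DF=(1 − 2/123·(0))/(1+2/123) = 123/125 ≈ 0.984000
step 2 [1y] bond c/2=29/800: DF=(1021351/1000000 − 29/800·(0.984000))/(1+29/800) = 1189/1250 ≈ 0.951200
step 3 [1.5y] bond c/2=7/160: DF=(84161/80000 − 7/160·(0.984000+0.951200))/(1+7/160) = 2317/2500 ≈ 0.926800

1 1/2 123/125
2 1 1189/1250
3 3/2 2317/2500
s(1y) = (1/(1189/1250) − 1)/(1) = 61/1189 ≈ 5.1304%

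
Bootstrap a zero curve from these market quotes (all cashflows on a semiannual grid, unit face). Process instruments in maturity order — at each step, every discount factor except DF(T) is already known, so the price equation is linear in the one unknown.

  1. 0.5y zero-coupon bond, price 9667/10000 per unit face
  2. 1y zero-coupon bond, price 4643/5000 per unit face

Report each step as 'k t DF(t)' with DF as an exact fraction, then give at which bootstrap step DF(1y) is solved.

step 1 [0.5y] zero: DF = P = 9667/10000 ≈ 0.966700
step 2 [1y] zero: DF = P = 4643/5000 ≈ 0.928600

1 1/2 9667/10000
2 1 4643/5000
DF(1y) is solved at step 2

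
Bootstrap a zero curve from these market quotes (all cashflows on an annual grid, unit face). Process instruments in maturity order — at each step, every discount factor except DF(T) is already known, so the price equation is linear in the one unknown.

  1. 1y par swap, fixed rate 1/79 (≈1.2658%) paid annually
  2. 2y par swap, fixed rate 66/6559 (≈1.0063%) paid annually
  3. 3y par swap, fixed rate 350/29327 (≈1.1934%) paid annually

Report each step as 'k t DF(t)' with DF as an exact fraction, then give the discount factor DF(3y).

1 1 79/80
2 2 4901/5000
3 3 193/200
DF(3y) = 193/200 ≈ 0.965000

step 1 [1y] swap r/1=1/79: DF=(1 − 1/79·(0))/(1+1/79) = 79/80 ≈ 0.987500
step 2 [2y] swap r/1=66/6559: DF=(1 − 66/6559·(0.987500))/(1+66/6559) = 4901/5000 ≈ 0.980200
step 3 [3y] swap r/1=350/29327: DF=(1 − 350/29327·(0.987500+0.980200))/(1+350/29327) = 193/200 ≈ 0.965000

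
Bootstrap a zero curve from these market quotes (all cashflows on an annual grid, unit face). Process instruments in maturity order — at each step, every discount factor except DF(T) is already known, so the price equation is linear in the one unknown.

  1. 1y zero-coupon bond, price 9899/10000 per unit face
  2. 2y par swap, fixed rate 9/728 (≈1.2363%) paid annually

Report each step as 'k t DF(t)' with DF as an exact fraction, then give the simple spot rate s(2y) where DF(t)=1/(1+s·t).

step 1 [1y] zero: DF = P = 9899/10000 ≈ 0.989900
step 2 [2y] swap r/1=9/728: DF=(1 − 9/728·(0.989900))/(1+9/728) = 9757/10000 ≈ 0.975700

1 1 9899/10000
2 2 9757/10000
s(2y) = (1/(9757/10000) − 1)/(2) = 243/19514 ≈ 1.2453%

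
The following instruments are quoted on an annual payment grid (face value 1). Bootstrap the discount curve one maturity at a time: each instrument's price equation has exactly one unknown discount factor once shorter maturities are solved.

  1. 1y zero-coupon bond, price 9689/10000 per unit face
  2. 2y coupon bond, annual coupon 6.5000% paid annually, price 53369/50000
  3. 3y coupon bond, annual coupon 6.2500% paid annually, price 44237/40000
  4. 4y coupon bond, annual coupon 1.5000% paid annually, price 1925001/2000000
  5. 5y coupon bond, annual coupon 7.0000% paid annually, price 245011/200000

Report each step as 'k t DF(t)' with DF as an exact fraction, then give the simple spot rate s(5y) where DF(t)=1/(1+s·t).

step 1 [1y] zero: DF = P = 9689/10000 ≈ 0.968900
step 2 [2y] bond c/1=13/200: DF=(53369/50000 − 13/200·(0.968900))/(1+13/200) = 9431/10000 ≈ 0.943100
step 3 [3y] bond c/1=1/16: DF=(44237/40000 − 1/16·(0.968900+0.943100))/(1+1/16) = 2321/2500 ≈ 0.928400
step 4 [4y] bond c/1=3/200: DF=(1925001/2000000 − 3/200·(0.968900+0.943100+0.928400))/(1+3/200) = 9063/10000 ≈ 0.906300
step 5 [5y] bond c/1=7/100: DF=(245011/200000 − 7/100·(0.968900+0.943100+0.928400+0.906300))/(1+7/100) = 4499/5000 ≈ 0.899800

1 1 9689/10000
2 2 9431/10000
3 3 2321/2500
4 4 9063/10000
5 5 4499/5000
s(5y) = (1/(4499/5000) − 1)/(5) = 501/22495 ≈ 2.2272%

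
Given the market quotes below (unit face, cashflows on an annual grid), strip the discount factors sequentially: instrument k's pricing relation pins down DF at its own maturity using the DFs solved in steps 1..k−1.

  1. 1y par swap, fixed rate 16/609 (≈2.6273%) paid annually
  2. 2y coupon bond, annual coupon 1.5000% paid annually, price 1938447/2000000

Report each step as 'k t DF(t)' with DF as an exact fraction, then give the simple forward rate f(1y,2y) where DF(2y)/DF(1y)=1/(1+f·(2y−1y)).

1 1 609/625
2 2 1881/2000
f(1y,2y) = ((609/625)/(1881/2000) − 1)/(1) = 113/3135 ≈ 3.6045%

step 1 [1y] swap r/1=16/609: DF=(1 − 16/609·(0))/(1+16/609) = 609/625 ≈ 0.974400
step 2 [2y] bond c/1=3/200: DF=(1938447/2000000 − 3/200·(0.974400))/(1+3/200) = 1881/2000 ≈ 0.940500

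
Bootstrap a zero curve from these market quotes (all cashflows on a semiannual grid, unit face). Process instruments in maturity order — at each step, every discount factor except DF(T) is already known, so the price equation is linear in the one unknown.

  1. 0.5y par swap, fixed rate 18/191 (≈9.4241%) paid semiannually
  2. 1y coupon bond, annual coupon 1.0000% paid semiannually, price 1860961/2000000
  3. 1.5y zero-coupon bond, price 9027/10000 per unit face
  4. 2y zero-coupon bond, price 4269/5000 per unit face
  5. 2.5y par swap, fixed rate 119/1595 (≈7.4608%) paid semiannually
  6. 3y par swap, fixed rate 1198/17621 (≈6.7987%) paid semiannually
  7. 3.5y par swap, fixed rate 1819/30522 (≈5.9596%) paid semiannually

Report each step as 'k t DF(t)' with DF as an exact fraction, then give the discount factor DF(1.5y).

step 1 [0.5y] swap r/2=9/191: DF=(1 − 9/191·(0))/(1+9/191) = 191/200 ≈ 0.955000
step 2 [1y] bond c/2=1/200: DF=(1860961/2000000 − 1/200·(0.955000))/(1+1/200) = 9211/10000 ≈ 0.921100
step 3 [1.5y] zero: DF = P = 9027/10000 ≈ 0.902700
step 4 [2y] zero: DF = P = 4269/5000 ≈ 0.853800
step 5 [2.5y] swap r/2=119/3190: DF=(1 − 119/3190·(0.955000+0.921100+0.902700+0.853800))/(1+119/3190) = 4167/5000 ≈ 0.833400
step 6 [3y] swap r/2=599/17621: DF=(1 − 599/17621·(0.955000+0.921100+0.902700+0.853800+0.833400))/(1+599/17621) = 8203/10000 ≈ 0.820300
step 7 [3.5y] swap r/2=1819/61044: DF=(1 − 1819/61044·(0.955000+0.921100+0.902700+0.853800+0.833400+0.820300))/(1+1819/61044) = 8181/10000 ≈ 0.818100

1 1/2 191/200
2 1 9211/10000
3 3/2 9027/10000
4 2 4269/5000
5 5/2 4167/5000
6 3 8203/10000
7 7/2 8181/10000
DF(1.5y) = 9027/10000 ≈ 0.902700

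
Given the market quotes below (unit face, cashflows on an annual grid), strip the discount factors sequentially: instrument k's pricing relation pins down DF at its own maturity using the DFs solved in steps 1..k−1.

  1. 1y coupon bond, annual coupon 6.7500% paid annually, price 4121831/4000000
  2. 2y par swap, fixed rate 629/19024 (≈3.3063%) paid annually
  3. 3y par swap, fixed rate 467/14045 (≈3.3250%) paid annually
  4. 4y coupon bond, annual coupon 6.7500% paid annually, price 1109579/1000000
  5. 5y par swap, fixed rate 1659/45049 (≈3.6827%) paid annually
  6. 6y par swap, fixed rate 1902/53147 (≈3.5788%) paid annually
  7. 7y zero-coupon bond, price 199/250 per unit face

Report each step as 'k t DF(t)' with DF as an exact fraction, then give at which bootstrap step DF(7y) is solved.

step 1 [1y] bond c/1=27/400: DF=(4121831/4000000 − 27/400·(0))/(1+27/400) = 9653/10000 ≈ 0.965300
step 2 [2y] swap r/1=629/19024: DF=(1 − 629/19024·(0.965300))/(1+629/19024) = 9371/10000 ≈ 0.937100
step 3 [3y] swap r/1=467/14045: DF=(1 − 467/14045·(0.965300+0.937100))/(1+467/14045) = 4533/5000 ≈ 0.906600
step 4 [4y] bond c/1=27/400: DF=(1109579/1000000 − 27/400·(0.965300+0.937100+0.906600))/(1+27/400) = 4309/5000 ≈ 0.861800
step 5 [5y] swap r/1=1659/45049: DF=(1 − 1659/45049·(0.965300+0.937100+0.906600+0.861800))/(1+1659/45049) = 8341/10000 ≈ 0.834100
step 6 [6y] swap r/1=1902/53147: DF=(1 − 1902/53147·(0.965300+0.937100+0.906600+0.861800+0.834100))/(1+1902/53147) = 4049/5000 ≈ 0.809800
step 7 [7y] zero: DF = P = 199/250 ≈ 0.796000

1 1 9653/10000
2 2 9371/10000
3 3 4533/5000
4 4 4309/5000
5 5 8341/10000
6 6 4049/5000
7 7 199/250
DF(7y) is solved at step 7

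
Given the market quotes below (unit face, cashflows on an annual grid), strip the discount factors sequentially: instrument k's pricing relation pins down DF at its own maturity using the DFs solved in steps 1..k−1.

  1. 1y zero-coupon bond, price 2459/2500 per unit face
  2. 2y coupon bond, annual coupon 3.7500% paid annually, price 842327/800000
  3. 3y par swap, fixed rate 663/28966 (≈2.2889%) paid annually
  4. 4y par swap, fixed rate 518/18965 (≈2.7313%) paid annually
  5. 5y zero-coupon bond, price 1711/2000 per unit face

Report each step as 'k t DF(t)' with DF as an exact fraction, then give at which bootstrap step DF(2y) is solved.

step 1 [1y] zero: DF = P = 2459/2500 ≈ 0.983600
step 2 [2y] bond c/1=3/80: DF=(842327/800000 − 3/80·(0.983600))/(1+3/80) = 9793/10000 ≈ 0.979300
step 3 [3y] swap r/1=663/28966: DF=(1 − 663/28966·(0.983600+0.979300))/(1+663/28966) = 9337/10000 ≈ 0.933700
step 4 [4y] swap r/1=518/18965: DF=(1 − 518/18965·(0.983600+0.979300+0.933700))/(1+518/18965) = 2241/2500 ≈ 0.896400
step 5 [5y] zero: DF = P = 1711/2000 ≈ 0.855500

1 1 2459/2500
2 2 9793/10000
3 3 9337/10000
4 4 2241/2500
5 5 1711/2000
DF(2y) is solved at step 2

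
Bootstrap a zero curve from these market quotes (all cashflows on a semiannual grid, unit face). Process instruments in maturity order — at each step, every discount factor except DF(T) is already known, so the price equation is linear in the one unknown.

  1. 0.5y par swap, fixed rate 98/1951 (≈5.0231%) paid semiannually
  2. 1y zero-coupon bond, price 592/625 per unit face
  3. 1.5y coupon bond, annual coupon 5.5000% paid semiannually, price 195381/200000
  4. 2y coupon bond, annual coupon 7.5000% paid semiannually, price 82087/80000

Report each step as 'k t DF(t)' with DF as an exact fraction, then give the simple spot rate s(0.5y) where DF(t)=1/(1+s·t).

1 1/2 1951/2000
2 1 592/625
3 3/2 8993/10000
4 2 887/1000
s(0.5y) = (1/(1951/2000) − 1)/(1/2) = 98/1951 ≈ 5.0231%

step 1 [0.5y] swap r/2=49/1951: DF=(1 − 49/1951·(0))/(1+49/1951) = 1951/2000 ≈ 0.975500
step 2 [1y] zero: DF = P = 592/625 ≈ 0.947200
step 3 [1.5y] bond c/2=11/400: DF=(195381/200000 − 11/400·(0.975500+0.947200))/(1+11/400) = 8993/10000 ≈ 0.899300
step 4 [2y] bond c/2=3/80: DF=(82087/80000 − 3/80·(0.975500+0.947200+0.899300))/(1+3/80) = 887/1000 ≈ 0.887000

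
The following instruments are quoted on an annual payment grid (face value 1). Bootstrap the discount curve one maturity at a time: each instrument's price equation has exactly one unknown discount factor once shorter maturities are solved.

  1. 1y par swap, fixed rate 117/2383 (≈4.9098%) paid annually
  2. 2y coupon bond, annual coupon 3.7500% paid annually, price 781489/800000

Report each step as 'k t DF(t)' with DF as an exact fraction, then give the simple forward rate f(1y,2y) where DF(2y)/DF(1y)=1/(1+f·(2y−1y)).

1 1 2383/2500
2 2 9071/10000
f(1y,2y) = ((2383/2500)/(9071/10000) − 1)/(1) = 461/9071 ≈ 5.0821%

step 1 [1y] swap r/1=117/2383: DF=(1 − 117/2383·(0))/(1+117/2383) = 2383/2500 ≈ 0.953200
step 2 [2y] bond c/1=3/80: DF=(781489/800000 − 3/80·(0.953200))/(1+3/80) = 9071/10000 ≈ 0.907100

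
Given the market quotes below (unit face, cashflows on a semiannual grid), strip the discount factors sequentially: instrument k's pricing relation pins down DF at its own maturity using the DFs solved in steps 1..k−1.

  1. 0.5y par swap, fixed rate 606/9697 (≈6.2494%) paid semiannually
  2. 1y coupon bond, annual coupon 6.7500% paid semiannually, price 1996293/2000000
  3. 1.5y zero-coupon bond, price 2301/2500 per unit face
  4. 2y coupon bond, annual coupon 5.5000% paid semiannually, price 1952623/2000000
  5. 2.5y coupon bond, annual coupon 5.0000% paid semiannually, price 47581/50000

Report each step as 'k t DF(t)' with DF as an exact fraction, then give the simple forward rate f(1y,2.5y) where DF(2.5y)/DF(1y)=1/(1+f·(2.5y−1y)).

1 1/2 9697/10000
2 1 9339/10000
3 3/2 2301/2500
4 2 4373/5000
5 5/2 4191/5000
f(1y,2.5y) = ((9339/10000)/(4191/5000) − 1)/(3/2) = 29/381 ≈ 7.6115%

step 1 [0.5y] swap r/2=303/9697: DF=(1 − 303/9697·(0))/(1+303/9697) = 9697/10000 ≈ 0.969700
step 2 [1y] bond c/2=27/800: DF=(1996293/2000000 − 27/800·(0.969700))/(1+27/800) = 9339/10000 ≈ 0.933900
step 3 [1.5y] zero: DF = P = 2301/2500 ≈ 0.920400
step 4 [2y] bond c/2=11/400: DF=(1952623/2000000 − 11/400·(0.969700+0.933900+0.920400))/(1+11/400) = 4373/5000 ≈ 0.874600
step 5 [2.5y] bond c/2=1/40: DF=(47581/50000 − 1/40·(0.969700+0.933900+0.920400+0.874600))/(1+1/40) = 4191/5000 ≈ 0.838200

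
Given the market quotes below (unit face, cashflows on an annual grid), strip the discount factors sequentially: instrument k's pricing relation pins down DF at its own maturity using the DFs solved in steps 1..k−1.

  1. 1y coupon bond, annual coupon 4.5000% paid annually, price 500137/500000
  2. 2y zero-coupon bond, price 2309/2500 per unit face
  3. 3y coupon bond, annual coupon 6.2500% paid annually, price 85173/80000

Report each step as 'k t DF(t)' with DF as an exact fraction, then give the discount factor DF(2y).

step 1 [1y] bond c/1=9/200: DF=(500137/500000 − 9/200·(0))/(1+9/200) = 2393/2500 ≈ 0.957200
step 2 [2y] zero: DF = P = 2309/2500 ≈ 0.923600
step 3 [3y] bond c/1=1/16: DF=(85173/80000 − 1/16·(0.957200+0.923600))/(1+1/16) = 4457/5000 ≈ 0.891400

1 1 2393/2500
2 2 2309/2500
3 3 4457/5000
DF(2y) = 2309/2500 ≈ 0.923600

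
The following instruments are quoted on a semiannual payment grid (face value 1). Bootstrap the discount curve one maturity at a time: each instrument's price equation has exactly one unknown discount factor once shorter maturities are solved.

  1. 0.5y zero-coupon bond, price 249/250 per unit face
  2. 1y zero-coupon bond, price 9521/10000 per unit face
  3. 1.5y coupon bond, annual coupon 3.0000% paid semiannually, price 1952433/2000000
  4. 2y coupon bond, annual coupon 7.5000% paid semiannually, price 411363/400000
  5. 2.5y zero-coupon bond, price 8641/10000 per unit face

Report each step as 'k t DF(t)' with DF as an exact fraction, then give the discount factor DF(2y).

step 1 [0.5y] zero: DF = P = 249/250 ≈ 0.996000
step 2 [1y] zero: DF = P = 9521/10000 ≈ 0.952100
step 3 [1.5y] bond c/2=3/200: DF=(1952433/2000000 − 3/200·(0.996000+0.952100))/(1+3/200) = 933/1000 ≈ 0.933000
step 4 [2y] bond c/2=3/80: DF=(411363/400000 − 3/80·(0.996000+0.952100+0.933000))/(1+3/80) = 8871/10000 ≈ 0.887100
step 5 [2.5y] zero: DF = P = 8641/10000 ≈ 0.864100

1 1/2 249/250
2 1 9521/10000
3 3/2 933/1000
4 2 8871/10000
5 5/2 8641/10000
DF(2y) = 8871/10000 ≈ 0.887100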